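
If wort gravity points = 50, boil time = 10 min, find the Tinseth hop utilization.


U = 1.65·0.000125^(GP/1000) · (1 − e^(−0.04·t))/4.15
bigness = 1.65·0.000125^(50/1000) = 1.0528
boil_factor = (1 − e^(−0.04·10))/4.15 = 0.0794
U = 1.0528 · 0.0794

0.0836


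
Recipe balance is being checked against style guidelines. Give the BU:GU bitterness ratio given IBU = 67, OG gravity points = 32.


BU:GU = IBU / OG_points
BU:GU = 67 / 32

2.0938


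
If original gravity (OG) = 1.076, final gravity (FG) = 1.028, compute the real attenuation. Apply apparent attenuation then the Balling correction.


AA = (OG−FG)/(OG−1)·100;  RA = AA·0.8192
AA = (1.076 − 1.028)/(1.076 − 1)·100 = 63.1579
RA = 63.1579·0.8192

51.7389 %


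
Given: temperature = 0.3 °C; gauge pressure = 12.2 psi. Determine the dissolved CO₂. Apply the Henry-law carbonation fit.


vols = (P + 14.695)·(0.01821 + 0.09011·e^(−0.04·T))
vols = (12.2 + 14.695)·(0.01821 + 0.09011·e^(−0.04·0.3))

2.8844 volumes


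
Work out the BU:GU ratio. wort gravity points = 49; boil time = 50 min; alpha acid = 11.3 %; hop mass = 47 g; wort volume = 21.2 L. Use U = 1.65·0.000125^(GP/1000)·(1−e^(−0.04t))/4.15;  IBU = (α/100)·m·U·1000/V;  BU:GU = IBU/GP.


U = 1.65·0.000125^(49/1000)·(1−e^(−0.04·50))/4.15 = 0.2213
IBU = (11.3/100)·47·0.2213·1000/21.2 = 55.4463
BU:GU = 55.4463/49

1.1316


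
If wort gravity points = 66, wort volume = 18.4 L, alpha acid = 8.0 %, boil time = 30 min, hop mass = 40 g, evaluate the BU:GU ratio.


U = 1.65·0.000125^(GP/1000)·(1−e^(−0.04t))/4.15;  IBU = (α/100)·m·U·1000/V;  BU:GU = IBU/GP
U = 1.65·0.000125^(66/1000)·(1−e^(−0.04·30))/4.15 = 0.1535
IBU = (8.0/100)·40·0.1535·1000/18.4 = 26.7006
BU:GU = 26.7006/66

0.4046


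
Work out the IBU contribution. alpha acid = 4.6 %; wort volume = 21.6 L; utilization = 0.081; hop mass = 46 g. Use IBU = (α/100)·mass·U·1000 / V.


IBU = (4.6/100)·46·0.081·1000 / 21.6

7.9350 IBU


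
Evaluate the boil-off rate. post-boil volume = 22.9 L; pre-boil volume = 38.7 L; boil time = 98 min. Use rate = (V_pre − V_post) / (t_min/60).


rate = (38.7 − 22.9) / (98/60)

9.6735 L/hr


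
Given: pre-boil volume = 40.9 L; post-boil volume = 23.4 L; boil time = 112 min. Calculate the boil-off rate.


rate = (V_pre − V_post) / (t_min/60)
rate = (40.9 − 23.4) / (112/60)

9.3750 L/hr


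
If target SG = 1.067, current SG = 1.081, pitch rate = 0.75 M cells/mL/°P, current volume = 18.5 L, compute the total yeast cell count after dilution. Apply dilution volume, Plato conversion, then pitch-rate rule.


V_w = V·((SG_c−1)/(SG_t−1)−1);  °P = 259 − 259/SG_t;  cells = rate·(V+V_w)·°P
V_w = 18.5·((1.081−1)/(1.067−1)−1) = 3.8657
V_final = 18.5 + 3.8657 = 22.3657
°P = 259 − 259/1.067 = 16.2634
cells = 0.75·22.3657·16.2634

272.8056 billion cells


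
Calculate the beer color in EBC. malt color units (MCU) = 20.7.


SRM = 1.4922·MCU^0.6859;  EBC = SRM·1.97
SRM = 1.4922·20.7^0.6859 = 11.9248
EBC = 11.9248·1.97

23.4919 EBC


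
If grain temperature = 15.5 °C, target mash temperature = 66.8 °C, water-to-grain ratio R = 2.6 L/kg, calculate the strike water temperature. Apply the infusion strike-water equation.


T_strike = (0.41/R)·(T_mash − T_grain) + T_mash
T_strike = (0.41/2.6)·(66.8 − 15.5) + 66.8

74.8896 °C


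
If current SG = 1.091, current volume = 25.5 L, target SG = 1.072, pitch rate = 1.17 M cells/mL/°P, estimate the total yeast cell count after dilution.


V_w = V·((SG_c−1)/(SG_t−1)−1);  °P = 259 − 259/SG_t;  cells = rate·(V+V_w)·°P
V_w = 25.5·((1.091−1)/(1.072−1)−1) = 6.7292
V_final = 25.5 + 6.7292 = 32.2292
°P = 259 − 259/1.072 = 17.3955
cells = 1.17·32.2292·17.3955

655.9525 billion cells


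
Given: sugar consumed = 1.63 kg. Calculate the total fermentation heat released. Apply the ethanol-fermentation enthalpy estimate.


Q = m_sugar · 590 kJ/kg
Q = 1.63 · 590

961.7000 kJ


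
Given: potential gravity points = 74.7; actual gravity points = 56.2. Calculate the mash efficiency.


efficiency = actual / potential × 100
efficiency = 56.2 / 74.7 × 100

75.2343 %


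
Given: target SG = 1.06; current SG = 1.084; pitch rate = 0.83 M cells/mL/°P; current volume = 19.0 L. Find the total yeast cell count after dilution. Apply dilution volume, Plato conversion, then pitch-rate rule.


V_w = V·((SG_c−1)/(SG_t−1)−1);  °P = 259 − 259/SG_t;  cells = rate·(V+V_w)·°P
V_w = 19.0·((1.084−1)/(1.06−1)−1) = 7.6000
V_final = 19.0 + 7.6000 = 26.6000
°P = 259 − 259/1.06 = 14.6604
cells = 0.83·26.6000·14.6604

323.6718 billion cells


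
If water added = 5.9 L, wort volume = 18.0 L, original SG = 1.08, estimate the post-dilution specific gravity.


SG_new = 1 + (SG_old − 1)·V_old/(V_old + V_water)
pts = (1.08 − 1)·1000·18.0/(18.0 + 5.9) = 60.2510
SG_new = 1 + 60.2510/1000

1.0603


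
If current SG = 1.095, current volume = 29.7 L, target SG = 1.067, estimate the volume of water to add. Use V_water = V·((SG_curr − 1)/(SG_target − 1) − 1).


V_water = 29.7·((1.095 − 1)/(1.067 − 1) − 1)

12.4119 L


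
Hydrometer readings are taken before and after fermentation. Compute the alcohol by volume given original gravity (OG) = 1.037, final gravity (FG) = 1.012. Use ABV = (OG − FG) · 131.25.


ABV = (1.037 − 1.012) · 131.25

3.2812 % ABV


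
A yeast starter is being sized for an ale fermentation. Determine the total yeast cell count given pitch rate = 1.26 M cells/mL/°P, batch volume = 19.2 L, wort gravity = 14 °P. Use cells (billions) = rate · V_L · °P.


cells = 1.26 · 19.2 · 14

338.6880 billion cells


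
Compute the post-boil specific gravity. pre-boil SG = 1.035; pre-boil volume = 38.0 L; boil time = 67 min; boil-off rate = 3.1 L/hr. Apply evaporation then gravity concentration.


V_post = V_pre − rate·(t/60);  SG_post = 1 + (SG_pre−1)·V_pre/V_post
V_post = 38.0 − 3.1·(67/60) = 34.5383
SG_post = 1 + (1.035 − 1)·38.0/34.5383

1.0385


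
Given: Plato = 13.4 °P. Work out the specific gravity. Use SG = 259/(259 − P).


SG = 259/(259 − 13.4)

1.0546


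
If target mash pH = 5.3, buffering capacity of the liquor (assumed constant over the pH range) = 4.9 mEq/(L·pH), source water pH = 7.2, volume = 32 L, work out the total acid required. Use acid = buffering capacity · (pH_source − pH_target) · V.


acid = 4.9 · (7.2 − 5.3) · 32

297.9200 mEq


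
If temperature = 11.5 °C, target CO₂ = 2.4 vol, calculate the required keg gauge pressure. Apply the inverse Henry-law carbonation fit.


psi = vols/(0.01821 + 0.09011·e^(−0.04·T)) − 14.695
psi = 2.4/(0.01821 + 0.09011·e^(−0.04·11.5)) − 14.695

17.2645 psi


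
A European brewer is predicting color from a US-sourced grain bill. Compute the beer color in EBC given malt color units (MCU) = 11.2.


SRM = 1.4922·MCU^0.6859;  EBC = SRM·1.97
SRM = 1.4922·11.2^0.6859 = 7.8250
EBC = 7.8250·1.97

15.4153 EBC


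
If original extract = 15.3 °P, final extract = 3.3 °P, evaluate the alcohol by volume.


SG = 259/(259 − P);  ABV = (OG − FG)·131.25
OG = 259/(259 − 15.3) = 1.0628
FG = 259/(259 − 3.3) = 1.0129
ABV = (1.0628 − 1.0129)·131.25

6.5463 % ABV


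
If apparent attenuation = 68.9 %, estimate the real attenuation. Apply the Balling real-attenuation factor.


RA = AA · 0.8192
RA = 68.9 · 0.8192

56.4429 %


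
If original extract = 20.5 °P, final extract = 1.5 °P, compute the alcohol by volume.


SG = 259/(259 − P);  ABV = (OG − FG)·131.25
OG = 259/(259 − 20.5) = 1.0860
FG = 259/(259 − 1.5) = 1.0058
ABV = (1.0860 − 1.0058)·131.25

10.5169 % ABV


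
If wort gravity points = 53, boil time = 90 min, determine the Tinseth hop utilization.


U = 1.65·0.000125^(GP/1000) · (1 − e^(−0.04·t))/4.15
bigness = 1.65·0.000125^(53/1000) = 1.0248
boil_factor = (1 − e^(−0.04·90))/4.15 = 0.2344
U = 1.0248 · 0.2344

0.2402


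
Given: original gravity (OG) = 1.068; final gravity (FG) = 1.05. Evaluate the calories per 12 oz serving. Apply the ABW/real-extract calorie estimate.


ABW = (OG−FG)·131.25·0.79/FG;  °P = 259 − 259/SG (for OG→OE and FG→AE);  RE = 0.1808·OE + 0.8192·AE;  Cal = (6.9·ABW + 4·(RE−0.1))·FG·3.55
ABW = (1.068 − 1.05)·131.25·0.79/1.05 = 1.7775
OE = 259 − 259/1.068 = 16.4906 °P
AE = 259 − 259/1.05 = 12.3333 °P
RE = 0.1808·16.4906 + 0.8192·12.3333 = 13.0850 °P
Cal = (6.9·1.7775 + 4·(13.0850−0.1))·1.05·3.55

239.3228 kcal


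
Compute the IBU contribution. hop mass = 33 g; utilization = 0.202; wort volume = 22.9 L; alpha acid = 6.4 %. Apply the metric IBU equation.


IBU = (α/100)·mass·U·1000 / V
IBU = (6.4/100)·33·0.202·1000 / 22.9

18.6299 IBU


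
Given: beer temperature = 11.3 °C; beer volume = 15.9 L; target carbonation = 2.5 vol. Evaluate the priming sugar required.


residual = 14.695·(0.01821 + 0.09011·e^(−0.04·T));  sugar = (target − residual)·4.0·V
residual = 14.695·(0.01821 + 0.09011·e^(−0.04·11.3)) = 1.1102
sugar = (2.5 − 1.1102)·4.0·15.9

88.3891 g


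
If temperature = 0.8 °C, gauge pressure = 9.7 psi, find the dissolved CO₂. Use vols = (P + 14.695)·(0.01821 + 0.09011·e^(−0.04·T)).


vols = (9.7 + 14.695)·(0.01821 + 0.09011·e^(−0.04·0.8))

2.5732 volumes


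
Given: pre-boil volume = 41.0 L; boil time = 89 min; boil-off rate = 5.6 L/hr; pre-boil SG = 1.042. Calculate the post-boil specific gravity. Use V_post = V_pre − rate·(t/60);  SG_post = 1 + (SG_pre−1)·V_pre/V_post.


V_post = 41.0 − 5.6·(89/60) = 32.6933
SG_post = 1 + (1.042 − 1)·41.0/32.6933

1.0527


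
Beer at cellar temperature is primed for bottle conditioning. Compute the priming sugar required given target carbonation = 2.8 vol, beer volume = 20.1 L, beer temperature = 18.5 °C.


residual = 14.695·(0.01821 + 0.09011·e^(−0.04·T));  sugar = (target − residual)·4.0·V
residual = 14.695·(0.01821 + 0.09011·e^(−0.04·18.5)) = 0.8994
sugar = (2.8 − 0.8994)·4.0·20.1

152.8103 g


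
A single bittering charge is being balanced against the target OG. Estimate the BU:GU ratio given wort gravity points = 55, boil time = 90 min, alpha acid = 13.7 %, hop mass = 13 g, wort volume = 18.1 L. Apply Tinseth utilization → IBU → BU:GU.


U = 1.65·0.000125^(GP/1000)·(1−e^(−0.04t))/4.15;  IBU = (α/100)·m·U·1000/V;  BU:GU = IBU/GP
U = 1.65·0.000125^(55/1000)·(1−e^(−0.04·90))/4.15 = 0.2359
IBU = (13.7/100)·13·0.2359·1000/18.1 = 23.2124
BU:GU = 23.2124/55

0.4220


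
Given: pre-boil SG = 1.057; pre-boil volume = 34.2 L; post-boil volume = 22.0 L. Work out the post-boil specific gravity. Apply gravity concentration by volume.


SG_post = 1 + (SG_pre − 1)·V_pre/V_post
pts_pre = (1.057 − 1)·1000 = 57.0000
pts_post = 57.0000·34.2/22.0 = 88.6091
SG_post = 1 + 88.6091/1000

1.0886


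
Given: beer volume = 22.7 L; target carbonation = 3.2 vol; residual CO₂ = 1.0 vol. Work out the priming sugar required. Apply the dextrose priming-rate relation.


sugar = (target − residual)·4.0·V
sugar = (3.2 − 1.0)·4.0·22.7

199.7600 g


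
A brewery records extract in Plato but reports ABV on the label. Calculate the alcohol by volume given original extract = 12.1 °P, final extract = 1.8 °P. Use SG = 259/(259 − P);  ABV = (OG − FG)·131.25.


OG = 259/(259 − 12.1) = 1.0490
FG = 259/(259 − 1.8) = 1.0070
ABV = (1.0490 − 1.0070)·131.25

5.5137 % ABV


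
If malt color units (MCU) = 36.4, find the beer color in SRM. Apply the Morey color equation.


SRM = 1.4922 · MCU^0.6859
SRM = 1.4922 · 36.4^0.6859

17.5625 SRM


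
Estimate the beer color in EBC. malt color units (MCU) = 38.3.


SRM = 1.4922·MCU^0.6859;  EBC = SRM·1.97
SRM = 1.4922·38.3^0.6859 = 18.1862
EBC = 18.1862·1.97

35.8269 EBC


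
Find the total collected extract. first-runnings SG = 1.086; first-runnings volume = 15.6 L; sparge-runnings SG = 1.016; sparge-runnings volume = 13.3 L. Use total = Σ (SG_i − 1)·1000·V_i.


first = (1.086 − 1)·1000·15.6 = 1341.6000
sparge = (1.016 − 1)·1000·13.3 = 212.8000
total = 1341.6000 + 212.8000

1554.4000 gravity·L


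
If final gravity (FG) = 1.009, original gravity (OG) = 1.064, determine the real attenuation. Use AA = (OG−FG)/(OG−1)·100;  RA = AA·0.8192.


AA = (1.064 − 1.009)/(1.064 − 1)·100 = 85.9375
RA = 85.9375·0.8192

70.4000 %


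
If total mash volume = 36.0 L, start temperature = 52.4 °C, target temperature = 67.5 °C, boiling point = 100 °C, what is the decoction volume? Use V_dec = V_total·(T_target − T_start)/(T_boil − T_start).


V_dec = 36.0·(67.5 − 52.4)/(100 − 52.4)

11.4202 L


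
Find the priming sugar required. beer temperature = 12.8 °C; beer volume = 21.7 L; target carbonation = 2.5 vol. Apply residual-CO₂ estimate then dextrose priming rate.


residual = 14.695·(0.01821 + 0.09011·e^(−0.04·T));  sugar = (target − residual)·4.0·V
residual = 14.695·(0.01821 + 0.09011·e^(−0.04·12.8)) = 1.0612
sugar = (2.5 − 1.0612)·4.0·21.7

124.8910 g


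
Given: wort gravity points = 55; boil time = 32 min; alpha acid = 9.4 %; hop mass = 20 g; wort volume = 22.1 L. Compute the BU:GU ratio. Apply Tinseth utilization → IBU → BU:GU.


U = 1.65·0.000125^(GP/1000)·(1−e^(−0.04t))/4.15;  IBU = (α/100)·m·U·1000/V;  BU:GU = IBU/GP
U = 1.65·0.000125^(55/1000)·(1−e^(−0.04·32))/4.15 = 0.1751
IBU = (9.4/100)·20·0.1751·1000/22.1 = 14.8952
BU:GU = 14.8952/55

0.2708


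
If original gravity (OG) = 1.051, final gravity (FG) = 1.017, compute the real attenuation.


AA = (OG−FG)/(OG−1)·100;  RA = AA·0.8192
AA = (1.051 − 1.017)/(1.051 − 1)·100 = 66.6667
RA = 66.6667·0.8192

54.6133 %


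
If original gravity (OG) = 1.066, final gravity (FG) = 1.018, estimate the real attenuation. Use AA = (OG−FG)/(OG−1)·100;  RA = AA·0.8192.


AA = (1.066 − 1.018)/(1.066 − 1)·100 = 72.7273
RA = 72.7273·0.8192

59.5782 %


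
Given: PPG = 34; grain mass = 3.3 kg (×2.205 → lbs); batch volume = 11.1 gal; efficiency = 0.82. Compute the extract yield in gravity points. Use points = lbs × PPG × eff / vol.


lbs = 3.3 × 2.205 = 7.2765
points = 7.2765 × 34 × 0.82 / 11.1

18.2765 points


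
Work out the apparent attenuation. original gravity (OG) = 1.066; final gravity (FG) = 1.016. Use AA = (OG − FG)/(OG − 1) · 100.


AA = (1.066 − 1.016)/(1.066 − 1) · 100

75.7576 %


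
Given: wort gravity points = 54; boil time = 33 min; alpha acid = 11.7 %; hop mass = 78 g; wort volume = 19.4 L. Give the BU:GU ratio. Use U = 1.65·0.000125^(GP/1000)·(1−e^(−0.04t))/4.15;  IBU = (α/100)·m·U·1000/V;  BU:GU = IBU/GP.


U = 1.65·0.000125^(54/1000)·(1−e^(−0.04·33))/4.15 = 0.1793
IBU = (11.7/100)·78·0.1793·1000/19.4 = 84.3668
BU:GU = 84.3668/54

1.5623


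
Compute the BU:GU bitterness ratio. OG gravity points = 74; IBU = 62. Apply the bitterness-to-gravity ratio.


BU:GU = IBU / OG_points
BU:GU = 62 / 74

0.8378


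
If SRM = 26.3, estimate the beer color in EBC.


EBC = SRM · 1.97
EBC = 26.3 · 1.97

51.8110 EBC


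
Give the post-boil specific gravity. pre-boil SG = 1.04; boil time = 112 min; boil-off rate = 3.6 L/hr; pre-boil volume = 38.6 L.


V_post = V_pre − rate·(t/60);  SG_post = 1 + (SG_pre−1)·V_pre/V_post
V_post = 38.6 − 3.6·(112/60) = 31.8800
SG_post = 1 + (1.04 − 1)·38.6/31.8800

1.0484


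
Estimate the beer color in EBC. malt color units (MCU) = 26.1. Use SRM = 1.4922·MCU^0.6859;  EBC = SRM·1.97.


SRM = 1.4922·26.1^0.6859 = 13.9798
EBC = 13.9798·1.97

27.5402 EBC


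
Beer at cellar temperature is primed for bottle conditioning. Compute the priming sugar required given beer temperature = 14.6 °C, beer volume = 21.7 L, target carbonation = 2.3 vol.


residual = 14.695·(0.01821 + 0.09011·e^(−0.04·T));  sugar = (target − residual)·4.0·V
residual = 14.695·(0.01821 + 0.09011·e^(−0.04·14.6)) = 1.0060
sugar = (2.3 − 1.0060)·4.0·21.7

112.3162 g


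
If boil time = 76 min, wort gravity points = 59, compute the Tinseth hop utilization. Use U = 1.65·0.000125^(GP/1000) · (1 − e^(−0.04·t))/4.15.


bigness = 1.65·0.000125^(59/1000) = 0.9710
boil_factor = (1 − e^(−0.04·76))/4.15 = 0.2294
U = 0.9710 · 0.2294

0.2228


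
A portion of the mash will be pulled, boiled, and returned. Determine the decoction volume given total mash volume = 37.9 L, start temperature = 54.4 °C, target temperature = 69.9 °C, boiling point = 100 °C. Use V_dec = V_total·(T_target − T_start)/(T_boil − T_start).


V_dec = 37.9·(69.9 − 54.4)/(100 − 54.4)

12.8827 L


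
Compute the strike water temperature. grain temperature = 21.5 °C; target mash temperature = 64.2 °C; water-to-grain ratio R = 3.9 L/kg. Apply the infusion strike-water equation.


T_strike = (0.41/R)·(T_mash − T_grain) + T_mash
T_strike = (0.41/3.9)·(64.2 − 21.5) + 64.2

68.6890 °C


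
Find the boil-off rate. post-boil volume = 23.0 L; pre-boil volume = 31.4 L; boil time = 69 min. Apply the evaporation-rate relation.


rate = (V_pre − V_post) / (t_min/60)
rate = (31.4 − 23.0) / (69/60)

7.3043 L/hr


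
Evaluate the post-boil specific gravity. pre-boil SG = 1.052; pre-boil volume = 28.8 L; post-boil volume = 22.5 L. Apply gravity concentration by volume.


SG_post = 1 + (SG_pre − 1)·V_pre/V_post
pts_pre = (1.052 − 1)·1000 = 52.0000
pts_post = 52.0000·28.8/22.5 = 66.5600
SG_post = 1 + 66.5600/1000

1.0666


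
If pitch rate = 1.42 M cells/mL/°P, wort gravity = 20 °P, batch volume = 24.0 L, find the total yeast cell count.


cells (billions) = rate · V_L · °P
cells = 1.42 · 24.0 · 20

681.6000 billion cells


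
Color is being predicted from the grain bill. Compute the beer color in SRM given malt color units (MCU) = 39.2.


SRM = 1.4922 · MCU^0.6859
SRM = 1.4922 · 39.2^0.6859

18.4783 SRM


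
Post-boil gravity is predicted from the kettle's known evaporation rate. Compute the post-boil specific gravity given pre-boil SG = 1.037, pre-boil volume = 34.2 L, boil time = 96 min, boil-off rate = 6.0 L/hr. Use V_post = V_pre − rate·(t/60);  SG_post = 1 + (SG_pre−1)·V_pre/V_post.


V_post = 34.2 − 6.0·(96/60) = 24.6000
SG_post = 1 + (1.037 − 1)·34.2/24.6000

1.0514


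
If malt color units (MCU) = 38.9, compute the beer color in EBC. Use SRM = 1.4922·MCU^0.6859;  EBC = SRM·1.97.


SRM = 1.4922·38.9^0.6859 = 18.3812
EBC = 18.3812·1.97

36.2109 EBC


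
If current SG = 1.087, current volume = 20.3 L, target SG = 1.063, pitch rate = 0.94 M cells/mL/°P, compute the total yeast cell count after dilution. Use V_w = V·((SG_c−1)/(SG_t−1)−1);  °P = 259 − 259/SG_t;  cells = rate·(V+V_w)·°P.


V_w = 20.3·((1.087−1)/(1.063−1)−1) = 7.7333
V_final = 20.3 + 7.7333 = 28.0333
°P = 259 − 259/1.063 = 15.3500
cells = 0.94·28.0333·15.3500

404.4917 billion cells


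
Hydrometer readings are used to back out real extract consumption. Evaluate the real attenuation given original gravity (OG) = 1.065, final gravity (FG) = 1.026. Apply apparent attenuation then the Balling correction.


AA = (OG−FG)/(OG−1)·100;  RA = AA·0.8192
AA = (1.065 − 1.026)/(1.065 − 1)·100 = 60.0000
RA = 60.0000·0.8192

49.1520 %


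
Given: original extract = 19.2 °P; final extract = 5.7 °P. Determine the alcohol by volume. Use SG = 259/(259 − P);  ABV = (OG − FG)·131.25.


OG = 259/(259 − 19.2) = 1.0801
FG = 259/(259 − 5.7) = 1.0225
ABV = (1.0801 − 1.0225)·131.25

7.5552 % ABV


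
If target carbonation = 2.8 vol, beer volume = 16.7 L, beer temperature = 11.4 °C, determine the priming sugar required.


residual = 14.695·(0.01821 + 0.09011·e^(−0.04·T));  sugar = (target − residual)·4.0·V
residual = 14.695·(0.01821 + 0.09011·e^(−0.04·11.4)) = 1.1069
sugar = (2.8 − 1.1069)·4.0·16.7

113.1010 g


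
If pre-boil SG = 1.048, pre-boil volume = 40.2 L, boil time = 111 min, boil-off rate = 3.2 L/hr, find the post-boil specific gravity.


V_post = V_pre − rate·(t/60);  SG_post = 1 + (SG_pre−1)·V_pre/V_post
V_post = 40.2 − 3.2·(111/60) = 34.2800
SG_post = 1 + (1.048 − 1)·40.2/34.2800

1.0563


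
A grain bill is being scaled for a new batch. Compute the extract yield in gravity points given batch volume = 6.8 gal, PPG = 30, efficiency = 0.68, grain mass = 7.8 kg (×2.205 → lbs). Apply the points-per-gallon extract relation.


points = lbs × PPG × eff / vol
lbs = 7.8 × 2.205 = 17.1990
points = 17.1990 × 30 × 0.68 / 6.8

51.5970 points


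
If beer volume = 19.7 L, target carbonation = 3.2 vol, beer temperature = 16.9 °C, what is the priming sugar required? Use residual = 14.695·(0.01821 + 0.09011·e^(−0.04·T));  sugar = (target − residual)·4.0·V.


residual = 14.695·(0.01821 + 0.09011·e^(−0.04·16.9)) = 0.9411
sugar = (3.2 − 0.9411)·4.0·19.7

177.9990 g


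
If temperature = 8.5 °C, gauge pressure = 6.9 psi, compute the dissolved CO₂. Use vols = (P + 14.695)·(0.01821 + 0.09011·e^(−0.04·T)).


vols = (6.9 + 14.695)·(0.01821 + 0.09011·e^(−0.04·8.5))

1.7783 volumes


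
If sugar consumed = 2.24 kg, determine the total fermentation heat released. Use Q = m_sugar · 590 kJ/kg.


Q = 2.24 · 590

1321.6000 kJ


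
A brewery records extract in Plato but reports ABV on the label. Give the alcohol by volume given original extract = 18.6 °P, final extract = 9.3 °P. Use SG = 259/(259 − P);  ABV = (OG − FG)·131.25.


OG = 259/(259 − 18.6) = 1.0774
FG = 259/(259 − 9.3) = 1.0372
ABV = (1.0774 − 1.0372)·131.25

5.2666 % ABV


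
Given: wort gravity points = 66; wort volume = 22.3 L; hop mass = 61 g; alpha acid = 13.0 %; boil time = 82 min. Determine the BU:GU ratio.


U = 1.65·0.000125^(GP/1000)·(1−e^(−0.04t))/4.15;  IBU = (α/100)·m·U·1000/V;  BU:GU = IBU/GP
U = 1.65·0.000125^(66/1000)·(1−e^(−0.04·82))/4.15 = 0.2114
IBU = (13.0/100)·61·0.2114·1000/22.3 = 75.1871
BU:GU = 75.1871/66

1.1392


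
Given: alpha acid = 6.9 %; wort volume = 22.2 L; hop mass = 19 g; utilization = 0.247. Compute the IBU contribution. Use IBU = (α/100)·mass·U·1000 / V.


IBU = (6.9/100)·19·0.247·1000 / 22.2

14.5864 IBU


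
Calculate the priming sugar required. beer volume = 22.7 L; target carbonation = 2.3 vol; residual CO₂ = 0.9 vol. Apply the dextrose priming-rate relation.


sugar = (target − residual)·4.0·V
sugar = (2.3 − 0.9)·4.0·22.7

127.1200 g


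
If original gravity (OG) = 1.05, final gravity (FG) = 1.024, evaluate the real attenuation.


AA = (OG−FG)/(OG−1)·100;  RA = AA·0.8192
AA = (1.05 − 1.024)/(1.05 − 1)·100 = 52.0000
RA = 52.0000·0.8192

42.5984 %


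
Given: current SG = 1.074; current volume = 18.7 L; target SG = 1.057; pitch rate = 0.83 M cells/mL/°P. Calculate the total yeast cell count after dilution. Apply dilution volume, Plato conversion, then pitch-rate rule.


V_w = V·((SG_c−1)/(SG_t−1)−1);  °P = 259 − 259/SG_t;  cells = rate·(V+V_w)·°P
V_w = 18.7·((1.074−1)/(1.057−1)−1) = 5.5772
V_final = 18.7 + 5.5772 = 24.2772
°P = 259 − 259/1.057 = 13.9669
cells = 0.83·24.2772·13.9669

281.4338 billion cells


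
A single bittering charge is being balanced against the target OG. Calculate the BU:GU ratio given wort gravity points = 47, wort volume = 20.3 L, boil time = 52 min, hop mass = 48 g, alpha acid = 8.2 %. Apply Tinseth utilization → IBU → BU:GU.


U = 1.65·0.000125^(GP/1000)·(1−e^(−0.04t))/4.15;  IBU = (α/100)·m·U·1000/V;  BU:GU = IBU/GP
U = 1.65·0.000125^(47/1000)·(1−e^(−0.04·52))/4.15 = 0.2281
IBU = (8.2/100)·48·0.2281·1000/20.3 = 44.2173
BU:GU = 44.2173/47

0.9408


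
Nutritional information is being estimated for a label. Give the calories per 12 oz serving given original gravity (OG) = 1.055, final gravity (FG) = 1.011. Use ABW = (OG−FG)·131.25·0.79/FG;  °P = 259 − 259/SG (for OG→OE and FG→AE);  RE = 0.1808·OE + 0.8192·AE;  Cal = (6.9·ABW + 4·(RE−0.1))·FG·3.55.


ABW = (1.055 − 1.011)·131.25·0.79/1.011 = 4.5126
OE = 259 − 259/1.055 = 13.5024 °P
AE = 259 − 259/1.011 = 2.8180 °P
RE = 0.1808·13.5024 + 0.8192·2.8180 = 4.7497 °P
Cal = (6.9·4.5126 + 4·(4.7497−0.1))·1.011·3.55

178.5048 kcal


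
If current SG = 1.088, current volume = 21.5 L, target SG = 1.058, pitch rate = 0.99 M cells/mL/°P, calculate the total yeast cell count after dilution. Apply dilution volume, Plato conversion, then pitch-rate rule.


V_w = V·((SG_c−1)/(SG_t−1)−1);  °P = 259 − 259/SG_t;  cells = rate·(V+V_w)·°P
V_w = 21.5·((1.088−1)/(1.058−1)−1) = 11.1207
V_final = 21.5 + 11.1207 = 32.6207
°P = 259 − 259/1.058 = 14.1985
cells = 0.99·32.6207·14.1985

458.5328 billion cells


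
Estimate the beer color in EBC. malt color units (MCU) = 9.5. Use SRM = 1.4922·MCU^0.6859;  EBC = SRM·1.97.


SRM = 1.4922·9.5^0.6859 = 6.9895
EBC = 6.9895·1.97

13.7694 EBC


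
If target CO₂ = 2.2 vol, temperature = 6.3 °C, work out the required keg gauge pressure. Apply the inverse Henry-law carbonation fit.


psi = vols/(0.01821 + 0.09011·e^(−0.04·T)) − 14.695
psi = 2.2/(0.01821 + 0.09011·e^(−0.04·6.3)) − 14.695

10.2349 psi


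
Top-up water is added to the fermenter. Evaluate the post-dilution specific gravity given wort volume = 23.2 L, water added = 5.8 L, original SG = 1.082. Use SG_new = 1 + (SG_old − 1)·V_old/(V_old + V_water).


pts = (1.082 − 1)·1000·23.2/(23.2 + 5.8) = 65.6000
SG_new = 1 + 65.6000/1000

1.0656


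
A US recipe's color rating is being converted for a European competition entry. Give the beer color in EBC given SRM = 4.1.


EBC = SRM · 1.97
EBC = 4.1 · 1.97

8.0770 EBC


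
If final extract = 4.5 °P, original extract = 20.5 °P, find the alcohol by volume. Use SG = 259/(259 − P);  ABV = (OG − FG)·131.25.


OG = 259/(259 − 20.5) = 1.0860
FG = 259/(259 − 4.5) = 1.0177
ABV = (1.0860 − 1.0177)·131.25

8.9607 % ABV


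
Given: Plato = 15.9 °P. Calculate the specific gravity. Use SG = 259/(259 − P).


SG = 259/(259 − 15.9)

1.0654


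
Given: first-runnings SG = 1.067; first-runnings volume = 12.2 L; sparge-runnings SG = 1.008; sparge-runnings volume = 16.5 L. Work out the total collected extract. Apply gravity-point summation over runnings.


total = Σ (SG_i − 1)·1000·V_i
first = (1.067 − 1)·1000·12.2 = 817.4000
sparge = (1.008 − 1)·1000·16.5 = 132.0000
total = 817.4000 + 132.0000

949.4000 gravity·L


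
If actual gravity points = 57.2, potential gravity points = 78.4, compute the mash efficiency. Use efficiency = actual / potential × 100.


efficiency = 57.2 / 78.4 × 100

72.9592 %


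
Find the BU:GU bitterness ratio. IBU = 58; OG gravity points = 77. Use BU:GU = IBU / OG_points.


BU:GU = 58 / 77

0.7532


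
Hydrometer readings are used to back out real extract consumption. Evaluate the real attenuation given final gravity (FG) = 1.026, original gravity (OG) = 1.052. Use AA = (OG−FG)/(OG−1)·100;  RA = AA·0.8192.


AA = (1.052 − 1.026)/(1.052 − 1)·100 = 50.0000
RA = 50.0000·0.8192

40.9600 %


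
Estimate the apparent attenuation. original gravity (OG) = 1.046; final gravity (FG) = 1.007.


AA = (OG − FG)/(OG − 1) · 100
AA = (1.046 − 1.007)/(1.046 − 1) · 100

84.7826 %


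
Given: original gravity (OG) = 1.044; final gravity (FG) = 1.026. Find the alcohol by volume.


ABV = (OG − FG) · 131.25
ABV = (1.044 − 1.026) · 131.25

2.3625 % ABV


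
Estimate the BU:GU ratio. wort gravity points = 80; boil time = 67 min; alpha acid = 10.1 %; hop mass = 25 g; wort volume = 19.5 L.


U = 1.65·0.000125^(GP/1000)·(1−e^(−0.04t))/4.15;  IBU = (α/100)·m·U·1000/V;  BU:GU = IBU/GP
U = 1.65·0.000125^(80/1000)·(1−e^(−0.04·67))/4.15 = 0.1804
IBU = (10.1/100)·25·0.1804·1000/19.5 = 23.3652
BU:GU = 23.3652/80

0.2921


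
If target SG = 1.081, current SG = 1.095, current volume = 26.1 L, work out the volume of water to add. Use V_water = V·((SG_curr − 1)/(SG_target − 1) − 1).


V_water = 26.1·((1.095 − 1)/(1.081 − 1) − 1)

4.5111 L


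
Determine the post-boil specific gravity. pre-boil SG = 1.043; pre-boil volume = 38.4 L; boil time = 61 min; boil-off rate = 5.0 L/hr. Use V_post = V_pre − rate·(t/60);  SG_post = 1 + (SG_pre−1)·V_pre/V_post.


V_post = 38.4 − 5.0·(61/60) = 33.3167
SG_post = 1 + (1.043 − 1)·38.4/33.3167

1.0496


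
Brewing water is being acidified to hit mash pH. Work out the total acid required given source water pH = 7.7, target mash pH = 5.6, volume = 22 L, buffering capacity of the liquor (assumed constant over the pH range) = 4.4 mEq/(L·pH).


acid = buffering capacity · (pH_source − pH_target) · V
acid = 4.4 · (7.7 − 5.6) · 22

203.2800 mEq


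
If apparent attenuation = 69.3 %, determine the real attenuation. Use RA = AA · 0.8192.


RA = 69.3 · 0.8192

56.7706 %


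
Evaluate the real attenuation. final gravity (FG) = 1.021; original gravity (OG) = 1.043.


AA = (OG−FG)/(OG−1)·100;  RA = AA·0.8192
AA = (1.043 − 1.021)/(1.043 − 1)·100 = 51.1628
RA = 51.1628·0.8192

41.9126 %


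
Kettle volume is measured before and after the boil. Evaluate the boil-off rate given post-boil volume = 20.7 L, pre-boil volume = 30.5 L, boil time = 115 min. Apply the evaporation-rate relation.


rate = (V_pre − V_post) / (t_min/60)
rate = (30.5 − 20.7) / (115/60)

5.1130 L/hr


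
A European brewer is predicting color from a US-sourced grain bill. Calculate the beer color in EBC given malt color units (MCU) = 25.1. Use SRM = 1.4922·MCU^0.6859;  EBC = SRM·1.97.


SRM = 1.4922·25.1^0.6859 = 13.6102
EBC = 13.6102·1.97

26.8120 EBC


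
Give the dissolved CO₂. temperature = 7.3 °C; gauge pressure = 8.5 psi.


vols = (P + 14.695)·(0.01821 + 0.09011·e^(−0.04·T))
vols = (8.5 + 14.695)·(0.01821 + 0.09011·e^(−0.04·7.3))

1.9832 volumes


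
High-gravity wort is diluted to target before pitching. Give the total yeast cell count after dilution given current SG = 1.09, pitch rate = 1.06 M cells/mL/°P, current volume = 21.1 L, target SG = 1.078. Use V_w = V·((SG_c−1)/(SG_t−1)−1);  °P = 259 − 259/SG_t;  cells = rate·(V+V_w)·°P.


V_w = 21.1·((1.09−1)/(1.078−1)−1) = 3.2462
V_final = 21.1 + 3.2462 = 24.3462
°P = 259 − 259/1.078 = 18.7403
cells = 1.06·24.3462·18.7403

483.6284 billion cells


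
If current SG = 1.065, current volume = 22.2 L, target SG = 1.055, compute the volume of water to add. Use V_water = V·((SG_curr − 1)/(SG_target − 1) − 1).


V_water = 22.2·((1.065 − 1)/(1.055 − 1) − 1)

4.0364 L


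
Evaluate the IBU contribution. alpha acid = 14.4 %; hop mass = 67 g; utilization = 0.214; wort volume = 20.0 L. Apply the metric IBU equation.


IBU = (α/100)·mass·U·1000 / V
IBU = (14.4/100)·67·0.214·1000 / 20.0

103.2336 IBU


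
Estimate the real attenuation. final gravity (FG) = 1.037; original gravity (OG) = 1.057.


AA = (OG−FG)/(OG−1)·100;  RA = AA·0.8192
AA = (1.057 − 1.037)/(1.057 − 1)·100 = 35.0877
RA = 35.0877·0.8192

28.7439 %


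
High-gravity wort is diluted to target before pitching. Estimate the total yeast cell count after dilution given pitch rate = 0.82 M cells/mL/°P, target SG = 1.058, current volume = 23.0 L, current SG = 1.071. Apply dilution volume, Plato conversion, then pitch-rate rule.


V_w = V·((SG_c−1)/(SG_t−1)−1);  °P = 259 − 259/SG_t;  cells = rate·(V+V_w)·°P
V_w = 23.0·((1.071−1)/(1.058−1)−1) = 5.1552
V_final = 23.0 + 5.1552 = 28.1552
°P = 259 − 259/1.058 = 14.1985
cells = 0.82·28.1552·14.1985

327.8039 billion cells


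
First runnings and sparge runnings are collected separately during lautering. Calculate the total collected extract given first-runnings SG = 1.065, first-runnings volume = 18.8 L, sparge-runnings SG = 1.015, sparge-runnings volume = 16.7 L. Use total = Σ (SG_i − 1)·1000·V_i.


first = (1.065 − 1)·1000·18.8 = 1222.0000
sparge = (1.015 − 1)·1000·16.7 = 250.5000
total = 1222.0000 + 250.5000

1472.5000 gravity·L


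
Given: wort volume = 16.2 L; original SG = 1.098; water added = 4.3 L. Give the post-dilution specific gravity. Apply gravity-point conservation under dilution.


SG_new = 1 + (SG_old − 1)·V_old/(V_old + V_water)
pts = (1.098 − 1)·1000·16.2/(16.2 + 4.3) = 77.4439
SG_new = 1 + 77.4439/1000

1.0774


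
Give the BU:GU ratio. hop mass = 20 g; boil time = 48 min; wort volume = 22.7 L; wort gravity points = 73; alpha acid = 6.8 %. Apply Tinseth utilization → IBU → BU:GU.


U = 1.65·0.000125^(GP/1000)·(1−e^(−0.04t))/4.15;  IBU = (α/100)·m·U·1000/V;  BU:GU = IBU/GP
U = 1.65·0.000125^(73/1000)·(1−e^(−0.04·48))/4.15 = 0.1761
IBU = (6.8/100)·20·0.1761·1000/22.7 = 10.5481
BU:GU = 10.5481/73

0.1445


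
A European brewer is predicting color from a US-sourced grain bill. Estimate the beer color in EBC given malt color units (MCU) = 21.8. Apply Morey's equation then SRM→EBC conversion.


SRM = 1.4922·MCU^0.6859;  EBC = SRM·1.97
SRM = 1.4922·21.8^0.6859 = 12.3559
EBC = 12.3559·1.97

24.3411 EBC


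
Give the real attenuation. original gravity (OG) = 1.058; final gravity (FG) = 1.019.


AA = (OG−FG)/(OG−1)·100;  RA = AA·0.8192
AA = (1.058 − 1.019)/(1.058 − 1)·100 = 67.2414
RA = 67.2414·0.8192

55.0841 %


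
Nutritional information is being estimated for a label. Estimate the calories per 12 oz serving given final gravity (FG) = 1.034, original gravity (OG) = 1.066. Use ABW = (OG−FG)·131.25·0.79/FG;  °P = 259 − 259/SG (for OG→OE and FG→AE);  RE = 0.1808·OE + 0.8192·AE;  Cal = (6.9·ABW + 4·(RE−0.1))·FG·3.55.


ABW = (1.066 − 1.034)·131.25·0.79/1.034 = 3.2089
OE = 259 − 259/1.066 = 16.0356 °P
AE = 259 − 259/1.034 = 8.5164 °P
RE = 0.1808·16.0356 + 0.8192·8.5164 = 9.8759 °P
Cal = (6.9·3.2089 + 4·(9.8759−0.1))·1.034·3.55

224.8122 kcal


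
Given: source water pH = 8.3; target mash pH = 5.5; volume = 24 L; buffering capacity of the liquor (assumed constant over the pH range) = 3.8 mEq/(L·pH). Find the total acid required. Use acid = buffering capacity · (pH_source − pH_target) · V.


acid = 3.8 · (8.3 − 5.5) · 24

255.3600 mEq


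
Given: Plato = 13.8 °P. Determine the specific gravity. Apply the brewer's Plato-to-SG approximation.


SG = 259/(259 − P)
SG = 259/(259 − 13.8)

1.0563


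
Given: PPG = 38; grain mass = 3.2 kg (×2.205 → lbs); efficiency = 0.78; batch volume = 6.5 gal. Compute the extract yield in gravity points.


points = lbs × PPG × eff / vol
lbs = 3.2 × 2.205 = 7.0560
points = 7.0560 × 38 × 0.78 / 6.5

32.1754 points


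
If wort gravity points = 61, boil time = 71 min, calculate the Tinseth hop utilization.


U = 1.65·0.000125^(GP/1000) · (1 − e^(−0.04·t))/4.15
bigness = 1.65·0.000125^(61/1000) = 0.9537
boil_factor = (1 − e^(−0.04·71))/4.15 = 0.2269
U = 0.9537 · 0.2269

0.2164


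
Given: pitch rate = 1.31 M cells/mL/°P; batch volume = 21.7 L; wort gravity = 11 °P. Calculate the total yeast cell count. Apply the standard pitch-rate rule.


cells (billions) = rate · V_L · °P
cells = 1.31 · 21.7 · 11

312.6970 billion cells


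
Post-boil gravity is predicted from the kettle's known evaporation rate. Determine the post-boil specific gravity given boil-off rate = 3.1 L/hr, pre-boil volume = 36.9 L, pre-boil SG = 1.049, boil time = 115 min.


V_post = V_pre − rate·(t/60);  SG_post = 1 + (SG_pre−1)·V_pre/V_post
V_post = 36.9 − 3.1·(115/60) = 30.9583
SG_post = 1 + (1.049 − 1)·36.9/30.9583

1.0584


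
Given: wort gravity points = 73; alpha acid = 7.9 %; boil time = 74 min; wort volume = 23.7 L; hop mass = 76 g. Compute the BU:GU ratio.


U = 1.65·0.000125^(GP/1000)·(1−e^(−0.04t))/4.15;  IBU = (α/100)·m·U·1000/V;  BU:GU = IBU/GP
U = 1.65·0.000125^(73/1000)·(1−e^(−0.04·74))/4.15 = 0.1956
IBU = (7.9/100)·76·0.1956·1000/23.7 = 49.5557
BU:GU = 49.5557/73

0.6788


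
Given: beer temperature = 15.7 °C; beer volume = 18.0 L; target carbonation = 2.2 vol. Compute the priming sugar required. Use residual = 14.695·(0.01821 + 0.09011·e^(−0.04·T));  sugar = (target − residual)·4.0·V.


residual = 14.695·(0.01821 + 0.09011·e^(−0.04·15.7)) = 0.9742
sugar = (2.2 − 0.9742)·4.0·18.0

88.2541 g


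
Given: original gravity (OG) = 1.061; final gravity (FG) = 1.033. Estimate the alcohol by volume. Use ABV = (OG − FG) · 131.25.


ABV = (1.061 − 1.033) · 131.25

3.6750 % ABV


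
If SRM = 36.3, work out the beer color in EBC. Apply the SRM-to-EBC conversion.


EBC = SRM · 1.97
EBC = 36.3 · 1.97

71.5110 EBC


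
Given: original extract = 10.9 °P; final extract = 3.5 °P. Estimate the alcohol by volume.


SG = 259/(259 − P);  ABV = (OG − FG)·131.25
OG = 259/(259 − 10.9) = 1.0439
FG = 259/(259 − 3.5) = 1.0137
ABV = (1.0439 − 1.0137)·131.25

3.9684 % ABV


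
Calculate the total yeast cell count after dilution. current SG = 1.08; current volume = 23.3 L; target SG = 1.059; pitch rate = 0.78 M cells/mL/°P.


V_w = V·((SG_c−1)/(SG_t−1)−1);  °P = 259 − 259/SG_t;  cells = rate·(V+V_w)·°P
V_w = 23.3·((1.08−1)/(1.059−1)−1) = 8.2932
V_final = 23.3 + 8.2932 = 31.5932
°P = 259 − 259/1.059 = 14.4297
cells = 0.78·31.5932·14.4297

355.5857 billion cells


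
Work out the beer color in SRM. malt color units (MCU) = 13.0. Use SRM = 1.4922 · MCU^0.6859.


SRM = 1.4922 · 13.0^0.6859

8.6672 SRM


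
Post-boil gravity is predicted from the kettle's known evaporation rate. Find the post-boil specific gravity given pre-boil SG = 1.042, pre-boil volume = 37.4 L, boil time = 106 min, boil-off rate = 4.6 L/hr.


V_post = V_pre − rate·(t/60);  SG_post = 1 + (SG_pre−1)·V_pre/V_post
V_post = 37.4 − 4.6·(106/60) = 29.2733
SG_post = 1 + (1.042 − 1)·37.4/29.2733

1.0537


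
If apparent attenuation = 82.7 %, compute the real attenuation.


RA = AA · 0.8192
RA = 82.7 · 0.8192

67.7478 %


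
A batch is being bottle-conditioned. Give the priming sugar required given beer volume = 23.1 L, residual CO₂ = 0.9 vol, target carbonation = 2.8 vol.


sugar = (target − residual)·4.0·V
sugar = (2.8 − 0.9)·4.0·23.1

175.5600 g


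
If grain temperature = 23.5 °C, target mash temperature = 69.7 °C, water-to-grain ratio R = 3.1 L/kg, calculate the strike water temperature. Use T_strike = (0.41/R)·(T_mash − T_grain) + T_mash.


T_strike = (0.41/3.1)·(69.7 − 23.5) + 69.7

75.8103 °C


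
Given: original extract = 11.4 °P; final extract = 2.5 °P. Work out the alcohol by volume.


SG = 259/(259 − P);  ABV = (OG − FG)·131.25
OG = 259/(259 − 11.4) = 1.0460
FG = 259/(259 − 2.5) = 1.0097
ABV = (1.0460 − 1.0097)·131.25

4.7638 % ABV


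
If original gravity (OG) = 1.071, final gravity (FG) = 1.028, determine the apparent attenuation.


AA = (OG − FG)/(OG − 1) · 100
AA = (1.071 − 1.028)/(1.071 − 1) · 100

60.5634 %


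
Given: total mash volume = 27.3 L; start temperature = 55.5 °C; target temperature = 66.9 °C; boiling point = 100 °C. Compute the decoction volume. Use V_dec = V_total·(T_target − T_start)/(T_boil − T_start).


V_dec = 27.3·(66.9 − 55.5)/(100 − 55.5)

6.9937 L


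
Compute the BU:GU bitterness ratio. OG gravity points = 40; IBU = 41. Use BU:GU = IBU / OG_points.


BU:GU = 41 / 40

1.0250


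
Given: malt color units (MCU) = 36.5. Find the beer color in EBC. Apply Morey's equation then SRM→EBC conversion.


SRM = 1.4922·MCU^0.6859;  EBC = SRM·1.97
SRM = 1.4922·36.5^0.6859 = 17.5956
EBC = 17.5956·1.97

34.6633 EBC
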